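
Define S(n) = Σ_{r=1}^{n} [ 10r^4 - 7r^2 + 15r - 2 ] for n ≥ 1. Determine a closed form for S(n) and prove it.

S(n) = n(2n^4 + 5n^3 + n^2 + 4n + 4)

We claim S(n) = n(2n^4 + 5n^3 + n^2 + 4n + 4) for all n ≥ 1.
When n = 1: S(1) = 16, and the closed form gives 16. They agree.
For the inductive step, assume it holds for an arbitrary r ≥ 1, so S(r) = r(2r^4 + 5r^3 + r^2 + 4r + 4).
Then S(r+1) = S(r) + (15r + 10(r + 1)^4 - 7(r + 1)^2 + 13) = (r(2r^4 + 5r^3 + r^2 + 4r + 4)) + (15r + 10(r + 1)^4 - 7(r + 1)^2 + 13).
Simplifying, S(r+1) = (r + 1)(2r^4 + 13r^3 + 28r^2 + 29r + 16) = (r+1)(2(r+1)^4 + 5(r+1)^3 + (r+1)^2 + 4(r+1) + 4),
which is the closed form with n = r+1.
Hence, by induction on n, the claim holds for every n ≥ 1.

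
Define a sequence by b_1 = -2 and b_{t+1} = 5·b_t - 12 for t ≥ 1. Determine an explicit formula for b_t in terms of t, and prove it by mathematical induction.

Computing the first terms: b_1 = -2, b_2 = -22, b_3 = -122. This suggests b_t = -5^t + 3.
Base step (t = 1): the formula gives -2 = -2 = b_1.
Inductive step: suppose the statement holds for some m ≥ 1, so b_m = -5^m + 3.
Then b_{m+1} = 5·b_m - 12 = 5·(-5^m + 3) - 12 = -5^(m + 1) + 3,
which is the claimed formula at t = m+1.
By induction, the statement is established for all t ≥ 1.

b_t = -5^t + 3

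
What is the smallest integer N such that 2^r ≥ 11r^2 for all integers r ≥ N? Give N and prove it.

At r = 10: 1024 < 1100, so the inequality fails and N ≥ 11. We prove 2^r ≥ 11r^2 for all r ≥ 11.
Base case (r = 11): 2^r = 2048 and 11r^2 = 1331, so 2048 ≥ 1331.
Inductive step: assume the claim holds for r = m, so 2^m ≥ 11m^2.
Then 2^(m + 1) = 2·(2^m) ≥ 2·(11m^2).
Also, for m ≥ 11 we have 2·(11m^2) ≥ 11(m+1)^2, since 2 ≥ (1 + 1/m)^2 for all m ≥ 11.
Combining, 2^(m + 1) ≥ 11(m+1)^2.
By induction, the statement is established for all r ≥ 11.
Hence the smallest such N is 11.

N = 11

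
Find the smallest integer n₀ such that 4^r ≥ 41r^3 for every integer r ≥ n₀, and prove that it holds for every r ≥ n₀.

n₀ = 7

At r = 6: 4096 < 8856, so the inequality fails and n₀ ≥ 7. We prove 4^r ≥ 41r^3 for all r ≥ 7.
For the base case r = 7: 4^r = 16384 and 41r^3 = 14063, so 16384 ≥ 14063.
Inductive step: assume the claim holds for r = p, so 4^p ≥ 41p^3.
Then 4^(p + 1) = 4·(4^p) ≥ 4·(41p^3).
Also, for p ≥ 7 we have 4·(41p^3) ≥ 41(p+1)^3, since 4 ≥ (1 + 1/p)^3 for all p ≥ 7.
Combining, 4^(p + 1) ≥ 41(p+1)^3.
Hence, by induction on r, the claim holds for every r ≥ 7.
Hence the smallest such n₀ is 7.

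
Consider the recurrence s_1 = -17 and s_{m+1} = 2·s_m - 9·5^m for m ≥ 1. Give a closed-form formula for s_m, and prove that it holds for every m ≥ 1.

Computing the first terms: s_1 = -17, s_2 = -79, s_3 = -383. This suggests s_m = -2^m - 3·5^m.
Base step (m = 1): the formula gives -17 = -17 = s_1.
Suppose the result is true for m = j, so s_j = -2^j - 3·5^j.
Then s_{j+1} = 2·s_j - 9·5^j = 2·(-2^j - 3·5^j) - 9·5^j = -2^(j + 1) - 3·5^(j + 1),
which is the claimed formula at m = j+1.
This completes the induction.

s_m = -2^m - 3·5^m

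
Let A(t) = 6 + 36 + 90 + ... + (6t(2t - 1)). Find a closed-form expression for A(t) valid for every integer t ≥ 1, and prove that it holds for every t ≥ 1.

A(t) = t(t + 1)(4t - 1)

We claim A(t) = t(t + 1)(4t - 1) for all t ≥ 1.
Base case (t = 1): A(1) = 6, and the closed form gives 6. They agree.
Inductive step: suppose the statement holds for some k ≥ 1, so A(k) = k(4k^2 + 3k - 1).
Then A(k+1) = A(k) + (6(k + 1)(2k + 1)) = (k(4k^2 + 3k - 1)) + (6(k + 1)(2k + 1)).
Simplifying, A(k+1) = (k + 1)(k + 2)(4k + 3) = (k+1)((k+1) + 1)(4(k+1) - 1),
which is the closed form with t = k+1.
Hence, by induction on t, the claim holds for every t ≥ 1.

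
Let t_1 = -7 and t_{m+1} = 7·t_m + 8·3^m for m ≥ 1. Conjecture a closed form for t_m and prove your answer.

Computing the first terms: t_1 = -7, t_2 = -25, t_3 = -103. This suggests t_m = -2·3^m - 7^(m - 1).
Base case (m = 1): the formula gives -7 = -7 = t_1.
Inductive step: suppose the statement holds for some j ≥ 1, so t_j = -2·3^j - 7^(j - 1).
Then t_{j+1} = 7·t_j + 8·3^j = 7·(-2·3^j - 7^(j - 1)) + 8·3^j = -2·3^(j + 1) - 7^j = -2·3^(j+1) - 7^((j+1) - 1),
which is the claimed formula at m = j+1.
By induction, the statement is established for all m ≥ 1.

t_m = -2·3^m - 7^(m - 1)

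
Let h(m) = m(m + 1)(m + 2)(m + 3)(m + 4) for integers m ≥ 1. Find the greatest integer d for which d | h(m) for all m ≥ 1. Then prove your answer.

Computing the first values: h(1) = 120 and h(2) = 720; gcd(120, 720) = 120, so d ≤ 120.
We prove 120 | m(m + 1)(m + 2)(m + 3)(m + 4) for all m ≥ 1 by induction on m.
For the base case m = 1: h(1) = 120 = 120·(1), so 120 | h(1).
Inductive step: suppose the statement holds for some j ≥ 1, i.e. 120 | h(j). Then
h(j+1) − h(j) = (j+1)·(j+2)·(j+3)·(j+4)·(j+5) − j·(j+1)·(j+2)·(j+3)·(j+4) = (j+1)·(j+2)·(j+3)·(j+4)·[(j+5) − j] = 5·(j+1)·(j+2)·(j+3)·(j+4). The product of 4 consecutive integers is divisible by (4)! = 24, so h(j+1) − h(j) is divisible by 5·24 = 120. By the inductive hypothesis 120 | h(j), hence 120 | h(j+1).
By induction, the statement is established for all m ≥ 1.
Therefore the largest such d is 120.

d = 120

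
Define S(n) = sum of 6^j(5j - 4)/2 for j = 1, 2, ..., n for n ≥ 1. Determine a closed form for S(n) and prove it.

We claim S(n) = 3·6^n(n - 1) + 3 for all n ≥ 1.
When n = 1: S(1) = 3, and the closed form gives 3. They agree.
For the inductive step, assume it holds for an arbitrary j ≥ 1, so S(j) = 3·6^j(j - 1) + 3.
Then S(j+1) = S(j) + (6^j(15j + 3)) = (3·6^j(j - 1) + 3) + (6^j(15j + 3)).
Simplifying, S(j+1) = 18·6^j·j + 3 = 3·6^(j+1)((j+1) - 1) + 3,
which is the closed form with n = j+1.
This completes the induction.

S(n) = 3·6^n(n - 1) + 3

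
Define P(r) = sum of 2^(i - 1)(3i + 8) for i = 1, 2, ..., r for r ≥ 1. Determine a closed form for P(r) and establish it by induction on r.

P(r) = 2^r(3r + 5) - 5

We claim P(r) = 2^r(3r + 5) - 5 for all r ≥ 1.
Base step (r = 1): P(1) = 11, and the closed form gives 11. They agree.
Inductive step: suppose the statement holds for some i ≥ 1, so P(i) = 2^i(3i + 5) - 5.
Then P(i+1) = P(i) + (2^i(3i + 11)) = (2^i(3i + 5) - 5) + (2^i(3i + 11)).
Simplifying, P(i+1) = 6·2^i·i + 16·2^i - 5 = 2^(i+1)(3(i+1) + 5) - 5,
which is the closed form with r = i+1.
By the principle of mathematical induction, the result holds for all r ≥ 1.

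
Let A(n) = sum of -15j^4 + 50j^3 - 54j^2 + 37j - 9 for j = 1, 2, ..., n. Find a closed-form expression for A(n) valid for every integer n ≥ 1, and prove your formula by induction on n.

We claim A(n) = -n(3n^4 - 5n^3 - 2n^2 - 4n - 1) for all n ≥ 1.
For the base case n = 1: A(1) = 9, and the closed form gives 9. They agree.
Inductive step: assume the claim holds for n = j, so A(j) = j(-3j^4 + 5j^3 + 2j^2 + 4j + 1).
Then A(j+1) = A(j) + (-15j^4 - 10j^3 + 6j^2 + 19j + 9) = (j(-3j^4 + 5j^3 + 2j^2 + 4j + 1)) + (-15j^4 - 10j^3 + 6j^2 + 19j + 9).
Simplifying, A(j+1) = -(j + 1)(3j^4 + 7j^3 + j^2 - 11j - 9) = -(j+1)(3(j+1)^4 - 5(j+1)^3 - 2(j+1)^2 - 4(j+1) - 1),
which is the closed form with n = j+1.
This completes the induction.

A(n) = -n(3n^4 - 5n^3 - 2n^2 - 4n - 1)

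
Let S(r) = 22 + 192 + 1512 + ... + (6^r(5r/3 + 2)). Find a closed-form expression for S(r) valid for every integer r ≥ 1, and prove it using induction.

S(r) = 2·6^r(r + 1) - 2

We claim S(r) = 2·6^r(r + 1) - 2 for all r ≥ 1.
For the base case r = 1: S(1) = 22, and the closed form gives 22. They agree.
Inductive step: suppose the statement holds for some i ≥ 1, so S(i) = 2·6^i(i + 1) - 2.
Then S(i+1) = S(i) + (6^i(10i + 22)) = (2·6^i(i + 1) - 2) + (6^i(10i + 22)).
Simplifying, S(i+1) = 12·6^i·i + 24·6^i - 2 = 2·6^(i+1)((i+1) + 1) - 2,
which is the closed form with r = i+1.
This completes the induction.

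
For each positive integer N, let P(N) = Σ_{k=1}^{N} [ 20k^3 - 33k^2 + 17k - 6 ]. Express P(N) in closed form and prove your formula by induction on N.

We claim P(N) = N(5N^3 - N^2 - 3N - 3) for all N ≥ 1.
Base case (N = 1): P(1) = -2, and the closed form gives -2. They agree.
Suppose the result is true for N = k, so P(k) = k(5k^3 - k^2 - 3k - 3).
Then P(k+1) = P(k) + (20k^3 + 27k^2 + 11k - 2) = (k(5k^3 - k^2 - 3k - 3)) + (20k^3 + 27k^2 + 11k - 2).
Simplifying, P(k+1) = (k + 1)(5k^3 + 14k^2 + 10k - 2) = (k+1)(5(k+1)^3 - (k+1)^2 - 3(k+1) - 3),
which is the closed form with N = k+1.
Hence, by induction on N, the claim holds for every N ≥ 1.

P(N) = N(5N^3 - N^2 - 3N - 3)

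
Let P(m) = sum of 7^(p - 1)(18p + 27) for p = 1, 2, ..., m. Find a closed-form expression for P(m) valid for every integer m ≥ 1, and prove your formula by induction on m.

We claim P(m) = 7^m(3m + 4) - 4 for all m ≥ 1.
Base case (m = 1): P(1) = 45, and the closed form gives 45. They agree.
For the inductive step, assume it holds for an arbitrary p ≥ 1, so P(p) = 7^p(3p + 4) - 4.
Then P(p+1) = P(p) + (7^p(18p + 45)) = (7^p(3p + 4) - 4) + (7^p(18p + 45)).
Simplifying, P(p+1) = 21·7^p·p + 49·7^p - 4 = 7^(p+1)(3(p+1) + 4) - 4,
which is the closed form with m = p+1.
This completes the induction.

P(m) = 7^m(3m + 4) - 4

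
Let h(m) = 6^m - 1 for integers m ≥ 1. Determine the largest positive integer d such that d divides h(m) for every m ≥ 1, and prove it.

Computing the first values: h(1) = 5 and h(2) = 35; gcd(5, 35) = 5, so d ≤ 5.
We prove 5 | 6^m - 1 for all m ≥ 1 by induction on m.
Base step (m = 1): h(1) = 5 = 5·(1), so 5 | h(1).
For the inductive step, assume it holds for an arbitrary j ≥ 1, i.e. 5 | h(j). Then
6^{j+1} − 1^{j+1} = 6·6^j − 1·1^j = 6·(6^j − 1^j) + (5)·1^j. The first term is divisible by 5 by the inductive hypothesis, and the second term (5)·1^j is divisible by 5 since 5 | 5. Hence 5 | h(j+1).
By induction, the statement is established for all m ≥ 1.
Therefore the largest such d is 5.

d = 5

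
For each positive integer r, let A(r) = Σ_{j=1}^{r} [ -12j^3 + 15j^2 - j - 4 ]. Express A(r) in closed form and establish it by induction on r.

We claim A(r) = -r(3r^3 + r^2 - 4r + 2) for all r ≥ 1.
When r = 1: A(1) = -2, and the closed form gives -2. They agree.
Suppose the result is true for r = j, so A(j) = j(-3j^3 - j^2 + 4j - 2).
Then A(j+1) = A(j) + (-j - 12(j + 1)^3 + 15(j + 1)^2 - 5) = (j(-3j^3 - j^2 + 4j - 2)) + (-j - 12(j + 1)^3 + 15(j + 1)^2 - 5).
Simplifying, A(j+1) = -(j + 1)(3j^3 + 10j^2 + 7j + 2) = -(j+1)(3(j+1)^3 + (j+1)^2 - 4(j+1) + 2),
which is the closed form with r = j+1.
By induction, the statement is established for all r ≥ 1.

A(r) = -r(3r^3 + r^2 - 4r + 2)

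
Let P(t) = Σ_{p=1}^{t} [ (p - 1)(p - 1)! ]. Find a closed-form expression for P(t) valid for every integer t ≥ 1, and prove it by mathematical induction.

P(t) = t! - 1

We claim P(t) = t! - 1 for all t ≥ 1.
When t = 1: P(1) = 0, and the closed form gives 0. They agree.
For the inductive step, assume it holds for an arbitrary p ≥ 1, so P(p) = p! - 1.
Then P(p+1) = P(p) + (p·p!) = (p! - 1) + (p·p!).
Simplifying, P(p+1) = (p+1)! - 1,
which is the closed form with t = p+1.
By induction, the statement is established for all t ≥ 1.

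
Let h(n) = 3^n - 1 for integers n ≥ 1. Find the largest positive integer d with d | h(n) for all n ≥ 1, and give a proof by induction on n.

Computing the first values: h(1) = 2 and h(2) = 8; gcd(2, 8) = 2, so d ≤ 2.
We prove 2 | 3^n - 1 for all n ≥ 1 by induction on n.
Base step (n = 1): h(1) = 2 = 2·(1), so 2 | h(1).
For the inductive step, assume it holds for an arbitrary i ≥ 1, i.e. 2 | h(i). Then
3^{i+1} − 1^{i+1} = 3·3^i − 1·1^i = 3·(3^i − 1^i) + (2)·1^i. The first term is divisible by 2 by the inductive hypothesis, and the second term (2)·1^i is divisible by 2 since 2 | 2. Hence 2 | h(i+1).
Hence, by induction on n, the claim holds for every n ≥ 1.
Therefore the largest such d is 2.

d = 2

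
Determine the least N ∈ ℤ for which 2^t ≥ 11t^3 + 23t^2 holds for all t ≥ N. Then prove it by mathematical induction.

N = 16

At t = 15: 32768 < 42300, so the inequality fails and N ≥ 16. We prove 2^t ≥ 11t^3 + 23t^2 for all t ≥ 16.
Base step (t = 16): 2^t = 65536 and 11t^3 + 23t^2 = 50944, so 65536 ≥ 50944.
For the inductive step, assume it holds for an arbitrary m ≥ 16, so 2^m ≥ 11m^3 + 23m^2.
Then 2^(m + 1) = 2·(2^m) ≥ 2·(11m^3 + 23m^2).
Also, for m ≥ 16 we have 2·(11m^3 + 23m^2) ≥ 11(m+1)^3 + 23(m+1)^2, since 2·(11m^3 + 23m^2) − (11(m+1)^3 + 23(m+1)^2) = 11m^3 - 10m^2 - 79m - 34, which is nonnegative for all m ≥ 16.
Combining, 2^(m + 1) ≥ 11(m+1)^3 + 23(m+1)^2.
Hence, by induction on t, the claim holds for every t ≥ 16.
Hence the smallest such N is 16.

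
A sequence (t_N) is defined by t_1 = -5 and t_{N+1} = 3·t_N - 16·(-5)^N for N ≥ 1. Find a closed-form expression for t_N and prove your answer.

t_N = 2(-5)^N + 5·3^(N - 1)

Computing the first terms: t_1 = -5, t_2 = 65, t_3 = -205. This suggests t_N = 2(-5)^N + 5·3^(N - 1).
Base case (N = 1): the formula gives -5 = -5 = t_1.
Inductive step: suppose the statement holds for some r ≥ 1, so t_r = 2(-5)^r + 5·3^(r - 1).
Then t_{r+1} = 3·t_r - 16·(-5)^r = 3·(2(-5)^r + 5·3^(r - 1)) - 16·(-5)^r = 2(-5)^(r + 1) + 5·3^r = 2(-5)^(r+1) + 5·3^((r+1) - 1),
which is the claimed formula at N = r+1.
By induction, the statement is established for all N ≥ 1.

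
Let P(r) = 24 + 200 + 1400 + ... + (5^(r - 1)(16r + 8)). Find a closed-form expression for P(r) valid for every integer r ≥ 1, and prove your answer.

P(r) = 5^r(4r + 1) - 1

We claim P(r) = 5^r(4r + 1) - 1 for all r ≥ 1.
Base case (r = 1): P(1) = 24, and the closed form gives 24. They agree.
For the inductive step, assume it holds for an arbitrary m ≥ 1, so P(m) = 5^m(4m + 1) - 1.
Then P(m+1) = P(m) + (5^m(16m + 24)) = (5^m(4m + 1) - 1) + (5^m(16m + 24)).
Simplifying, P(m+1) = 20·5^m·m + 25·5^m - 1 = 5^(m+1)(4(m+1) + 1) - 1,
which is the closed form with r = m+1.
Hence, by induction on r, the claim holds for every r ≥ 1.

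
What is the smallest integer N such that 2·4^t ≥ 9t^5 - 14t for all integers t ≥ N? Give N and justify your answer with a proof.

At t = 9: 524288 < 531315, so the inequality fails and N ≥ 10. We prove 2·4^t ≥ 9t^5 - 14t for all t ≥ 10.
Base case (t = 10): 2·4^t = 2097152 and 9t^5 - 14t = 899860, so 2097152 ≥ 899860.
Inductive step: assume the claim holds for t = k, so 2·4^k ≥ 9k^5 - 14k.
Then 2·4^(k + 1) = 4·(2·4^k) ≥ 4·(9k^5 - 14k).
Also, for k ≥ 10 we have 4·(9k^5 - 14k) ≥ 9(k+1)^5 - 14(k+1), since 4·(9k^5 - 14k) − (9(k+1)^5 - 14(k+1)) = 27k^5 - 45k^4 - 90k^3 - 90k^2 - 87k + 5, which is nonnegative for all k ≥ 10.
Combining, 2·4^(k + 1) ≥ 9(k+1)^5 - 14(k+1).
This completes the induction.
Hence the smallest such N is 10.

N = 10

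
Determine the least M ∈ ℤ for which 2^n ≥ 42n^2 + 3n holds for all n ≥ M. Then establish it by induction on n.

M = 13

At n = 12: 4096 < 6084, so the inequality fails and M ≥ 13. We prove 2^n ≥ 42n^2 + 3n for all n ≥ 13.
For the base case n = 13: 2^n = 8192 and 42n^2 + 3n = 7137, so 8192 ≥ 7137.
Inductive step: suppose the statement holds for some m ≥ 13, so 2^m ≥ 42m^2 + 3m.
Then 2^(m + 1) = 2·(2^m) ≥ 2·(42m^2 + 3m).
Also, for m ≥ 13 we have 2·(42m^2 + 3m) ≥ 42(m+1)^2 + 3(m+1), since 2·(42m^2 + 3m) − (42(m+1)^2 + 3(m+1)) = 42m^2 - 81m - 45, which is nonnegative for all m ≥ 13.
Combining, 2^(m + 1) ≥ 42(m+1)^2 + 3(m+1).
By induction, the statement is established for all n ≥ 13.
Hence the smallest such M is 13.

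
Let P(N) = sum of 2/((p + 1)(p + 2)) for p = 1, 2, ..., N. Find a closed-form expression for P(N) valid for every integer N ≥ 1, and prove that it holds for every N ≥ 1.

P(N) = N/(N + 2)

We claim P(N) = N/(N + 2) for all N ≥ 1.
Base case (N = 1): P(1) = 1/3, and the closed form gives 1/3. They agree.
Inductive step: suppose the statement holds for some p ≥ 1, so P(p) = p/(p + 2).
Then P(p+1) = P(p) + (2/((p + 2)(p + 3))) = (p/(p + 2)) + (2/((p + 2)(p + 3))).
Simplifying, P(p+1) = (p + 1)/(p + 3) = (p+1)/((p+1) + 2),
which is the closed form with N = p+1.
Hence, by induction on N, the claim holds for every N ≥ 1.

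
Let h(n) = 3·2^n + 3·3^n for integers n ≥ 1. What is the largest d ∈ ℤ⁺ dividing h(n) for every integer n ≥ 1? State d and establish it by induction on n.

Computing the first values: h(1) = 15 and h(2) = 39; gcd(15, 39) = 3, so d ≤ 3.
We prove 3 | 3·2^n + 3·3^n for all n ≥ 1 by induction on n.
When n = 1: h(1) = 15 = 3·(5), so 3 | h(1).
Inductive step: suppose the statement holds for some k ≥ 1, i.e. 3 | h(k). Then
h(k+1) − 3·h(k) = (3·2^(k+1) + 3·3^(k+1)) − 3·(3·2^k + 3·3^k) = (3)·2^k·(2 − 3) = (-3)·2^k. Since 3 | h(k) by the inductive hypothesis, 3 | 3·h(k); and 3 | -3 since -3 = 3·-1. Therefore 3 | h(k+1).
By induction, the statement is established for all n ≥ 1.
Therefore the largest such d is 3.

d = 3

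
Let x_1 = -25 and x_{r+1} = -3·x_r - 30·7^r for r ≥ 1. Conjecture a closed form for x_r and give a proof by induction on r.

Computing the first terms: x_1 = -25, x_2 = -135, x_3 = -1065. This suggests x_r = -4(-3)^(r - 1) - 3·7^r.
Base case (r = 1): the formula gives -25 = -25 = x_1.
Inductive step: assume the claim holds for r = j, so x_j = -4(-3)^(j - 1) - 3·7^j.
Then x_{j+1} = -3·x_j - 30·7^j = -3·(-4(-3)^(j - 1) - 3·7^j) - 30·7^j = -4(-3)^j - 3·7^(j + 1) = -4(-3)^((j+1) - 1) - 3·7^(j+1),
which is the claimed formula at r = j+1.
By induction, the statement is established for all r ≥ 1.

x_r = -4(-3)^(r - 1) - 3·7^r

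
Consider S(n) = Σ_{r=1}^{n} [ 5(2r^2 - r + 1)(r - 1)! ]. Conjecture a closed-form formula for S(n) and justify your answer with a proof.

We claim S(n) = (10n + 5)n! - 5 for all n ≥ 1.
For the base case n = 1: S(1) = 10, and the closed form gives 10. They agree.
Suppose the result is true for n = r, so S(r) = (10r + 5)r! - 5.
Then S(r+1) = S(r) + (5(2r^2 + 3r + 2)r!) = ((10r + 5)r! - 5) + (5(2r^2 + 3r + 2)r!).
Simplifying, S(r+1) = (10(r+1) + 5)(r+1)! - 5,
which is the closed form with n = r+1.
By the principle of mathematical induction, the result holds for all n ≥ 1.

S(n) = (10n + 5)n! - 5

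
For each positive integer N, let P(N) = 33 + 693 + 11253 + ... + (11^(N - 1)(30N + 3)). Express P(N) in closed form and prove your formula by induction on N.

P(N) = 3·11^N·N

We claim P(N) = 3·11^N·N for all N ≥ 1.
Base step (N = 1): P(1) = 33, and the closed form gives 33. They agree.
Inductive step: suppose the statement holds for some r ≥ 1, so P(r) = 3·11^r·r.
Then P(r+1) = P(r) + (11^r(30r + 33)) = (3·11^r·r) + (11^r(30r + 33)).
Simplifying, P(r+1) = 33·11^r(r + 1) = 3·11^(r+1)·(r+1),
which is the closed form with N = r+1.
By the principle of mathematical induction, the result holds for all N ≥ 1.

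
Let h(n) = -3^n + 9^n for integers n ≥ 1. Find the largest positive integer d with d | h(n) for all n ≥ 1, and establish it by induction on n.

d = 6

Computing the first values: h(1) = 6 and h(2) = 72; gcd(6, 72) = 6, so d ≤ 6.
We prove 6 | -3^n + 9^n for all n ≥ 1 by induction on n.
Base step (n = 1): h(1) = 6 = 6·(1), so 6 | h(1).
Inductive step: suppose the statement holds for some r ≥ 1, i.e. 6 | h(r). Then
9^{r+1} − 3^{r+1} = 9·9^r − 3·3^r = 9·(9^r − 3^r) + (6)·3^r. The first term is divisible by 6 by the inductive hypothesis, and the second term (6)·3^r is divisible by 6 since 6 | 6. Hence 6 | h(r+1).
By induction, the statement is established for all n ≥ 1.
Therefore the largest such d is 6.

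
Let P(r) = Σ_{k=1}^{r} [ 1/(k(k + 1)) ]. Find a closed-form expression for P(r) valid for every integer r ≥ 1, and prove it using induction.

P(r) = r/(r + 1)

We claim P(r) = r/(r + 1) for all r ≥ 1.
For the base case r = 1: P(1) = 1/2, and the closed form gives 1/2. They agree.
Inductive step: suppose the statement holds for some k ≥ 1, so P(k) = k/(k + 1).
Then P(k+1) = P(k) + (1/((k + 1)(k + 2))) = (k/(k + 1)) + (1/((k + 1)(k + 2))).
Simplifying, P(k+1) = (k + 1)/(k + 2) = (k+1)/((k+1) + 1),
which is the closed form with r = k+1.
Hence, by induction on r, the claim holds for every r ≥ 1.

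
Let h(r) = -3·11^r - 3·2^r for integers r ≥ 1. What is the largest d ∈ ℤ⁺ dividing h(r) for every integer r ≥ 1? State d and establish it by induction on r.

Computing the first values: h(1) = -39 and h(2) = -375; gcd(-39, -375) = 3, so d ≤ 3.
We prove 3 | -3·11^r - 3·2^r for all r ≥ 1 by induction on r.
When r = 1: h(1) = -39 = 3·(-13), so 3 | h(1).
Inductive step: suppose the statement holds for some k ≥ 1, i.e. 3 | h(k). Then
h(k+1) − 11·h(k) = (-3·11^(k+1) - 3·2^(k+1)) − 11·(-3·11^k - 3·2^k) = (-3)·2^k·(2 − 11) = (27)·2^k. Since 3 | h(k) by the inductive hypothesis, 3 | 11·h(k); and 3 | 27 since 27 = 3·9. Therefore 3 | h(k+1).
This completes the induction.
Therefore the largest such d is 3.

d = 3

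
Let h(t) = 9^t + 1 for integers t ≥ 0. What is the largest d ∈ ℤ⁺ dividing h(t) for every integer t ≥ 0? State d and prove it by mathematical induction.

d = 2

Computing the first values: h(0) = 2 and h(1) = 10; gcd(2, 10) = 2, so d ≤ 2.
We prove 2 | 9^t + 1 for all t ≥ 0 by induction on t.
Base case (t = 0): h(0) = 2 = 2·(1), so 2 | h(0).
For the inductive step, assume it holds for an arbitrary m ≥ 0, i.e. 2 | h(m). Then
h(m+1) = 9^(m+1) + 1 = 9·(9^m + 1) - 8 = 9·h(m) - 8. The first term is divisible by 2 by the inductive hypothesis, and -8 is divisible by 2. Hence 2 | h(m+1).
Hence, by induction on t, the claim holds for every t ≥ 0.
Therefore the largest such d is 2.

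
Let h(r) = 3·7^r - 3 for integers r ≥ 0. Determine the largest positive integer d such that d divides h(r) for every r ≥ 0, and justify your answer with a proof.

Computing the first values: h(0) = 0 and h(1) = 18; gcd(0, 18) = 18, so d ≤ 18.
We prove 18 | 3·7^r - 3 for all r ≥ 0 by induction on r.
When r = 0: h(0) = 0 = 18·(0), so 18 | h(0).
Inductive step: suppose the statement holds for some m ≥ 0, i.e. 18 | h(m). Then
h(m+1) = 3·7^(m+1) - 3 = 7·(3·7^m - 3) + 18 = 7·h(m) + 18. The first term is divisible by 18 by the inductive hypothesis, and 18 is divisible by 18. Hence 18 | h(m+1).
This completes the induction.
Therefore the largest such d is 18.

d = 18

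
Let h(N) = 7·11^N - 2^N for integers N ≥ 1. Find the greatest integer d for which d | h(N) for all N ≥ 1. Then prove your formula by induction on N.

d = 3

Computing the first values: h(1) = 75 and h(2) = 843; gcd(75, 843) = 3, so d ≤ 3.
We prove 3 | 7·11^N - 2^N for all N ≥ 1 by induction on N.
Base step (N = 1): h(1) = 75 = 3·(25), so 3 | h(1).
Inductive step: assume the claim holds for N = k, i.e. 3 | h(k). Then
h(k+1) − 11·h(k) = (7·11^(k+1) - 2^(k+1)) − 11·(7·11^k - 2^k) = (-1)·2^k·(2 − 11) = (9)·2^k. Since 3 | h(k) by the inductive hypothesis, 3 | 11·h(k); and 3 | 9 since 9 = 3·3. Therefore 3 | h(k+1).
By induction, the statement is established for all N ≥ 1.
Therefore the largest such d is 3.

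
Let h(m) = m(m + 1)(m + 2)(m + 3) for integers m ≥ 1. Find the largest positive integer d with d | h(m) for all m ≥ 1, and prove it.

d = 24

Computing the first values: h(1) = 24 and h(2) = 120; gcd(24, 120) = 24, so d ≤ 24.
We prove 24 | m(m + 1)(m + 2)(m + 3) for all m ≥ 1 by induction on m.
Base case (m = 1): h(1) = 24 = 24·(1), so 24 | h(1).
Inductive step: suppose the statement holds for some i ≥ 1, i.e. 24 | h(i). Then
h(i+1) − h(i) = (i+1)·(i+2)·(i+3)·(i+4) − i·(i+1)·(i+2)·(i+3) = (i+1)·(i+2)·(i+3)·[(i+4) − i] = 4·(i+1)·(i+2)·(i+3). The product of 3 consecutive integers is divisible by (3)! = 6, so h(i+1) − h(i) is divisible by 4·6 = 24. By the inductive hypothesis 24 | h(i), hence 24 | h(i+1).
By the principle of mathematical induction, the result holds for all m ≥ 1.
Therefore the largest such d is 24.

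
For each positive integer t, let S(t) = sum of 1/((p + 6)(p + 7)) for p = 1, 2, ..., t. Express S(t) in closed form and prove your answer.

S(t) = t/(7(t + 7))

We claim S(t) = t/(7(t + 7)) for all t ≥ 1.
When t = 1: S(1) = 1/56, and the closed form gives 1/56. They agree.
Suppose the result is true for t = p, so S(p) = p/(7(p + 7)).
Then S(p+1) = S(p) + (1/((p + 7)(p + 8))) = (p/(7(p + 7))) + (1/((p + 7)(p + 8))).
Simplifying, S(p+1) = (p + 1)/(7(p + 8)) = (p+1)/(7((p+1) + 7)),
which is the closed form with t = p+1.
This completes the induction.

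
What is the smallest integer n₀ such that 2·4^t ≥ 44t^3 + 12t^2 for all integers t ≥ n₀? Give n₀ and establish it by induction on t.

At t = 6: 8192 < 9936, so the inequality fails and n₀ ≥ 7. We prove 2·4^t ≥ 44t^3 + 12t^2 for all t ≥ 7.
For the base case t = 7: 2·4^t = 32768 and 44t^3 + 12t^2 = 15680, so 32768 ≥ 15680.
Inductive step: suppose the statement holds for some j ≥ 7, so 2·4^j ≥ 44j^3 + 12j^2.
Then 2·4^(j + 1) = 4·(2·4^j) ≥ 4·(44j^3 + 12j^2).
Also, for j ≥ 7 we have 4·(44j^3 + 12j^2) ≥ 44(j+1)^3 + 12(j+1)^2, since 4·(44j^3 + 12j^2) − (44(j+1)^3 + 12(j+1)^2) = 132j^3 - 96j^2 - 156j - 56, which is nonnegative for all j ≥ 7.
Combining, 2·4^(j + 1) ≥ 44(j+1)^3 + 12(j+1)^2.
This completes the induction.
Hence the smallest such n₀ is 7.

n₀ = 7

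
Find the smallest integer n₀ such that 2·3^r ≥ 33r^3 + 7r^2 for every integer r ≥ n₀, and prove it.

n₀ = 9

At r = 8: 13122 < 17344, so the inequality fails and n₀ ≥ 9. We prove 2·3^r ≥ 33r^3 + 7r^2 for all r ≥ 9.
Base case (r = 9): 2·3^r = 39366 and 33r^3 + 7r^2 = 24624, so 39366 ≥ 24624.
Inductive step: suppose the statement holds for some p ≥ 9, so 2·3^p ≥ 33p^3 + 7p^2.
Then 2·3^(p + 1) = 3·(2·3^p) ≥ 3·(33p^3 + 7p^2).
Also, for p ≥ 9 we have 3·(33p^3 + 7p^2) ≥ 33(p+1)^3 + 7(p+1)^2, since 3·(33p^3 + 7p^2) − (33(p+1)^3 + 7(p+1)^2) = 66p^3 - 85p^2 - 113p - 40, which is nonnegative for all p ≥ 9.
Combining, 2·3^(p + 1) ≥ 33(p+1)^3 + 7(p+1)^2.
By the principle of mathematical induction, the result holds for all r ≥ 9.
Hence the smallest such n₀ is 9.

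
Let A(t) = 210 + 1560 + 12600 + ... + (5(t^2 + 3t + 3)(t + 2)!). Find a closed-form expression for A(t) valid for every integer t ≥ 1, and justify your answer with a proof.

We claim A(t) = (5t + 5)(t + 3)! - 30 for all t ≥ 1.
Base case (t = 1): A(1) = 210, and the closed form gives 210. They agree.
Inductive step: assume the claim holds for t = k, so A(k) = (5k + 5)(k + 3)! - 30.
Then A(k+1) = A(k) + (5(k^2 + 5k + 7)(k + 3)!) = ((5k + 5)(k + 3)! - 30) + (5(k^2 + 5k + 7)(k + 3)!).
Simplifying, A(k+1) = (5(k+1) + 5)((k+1) + 3)! - 30,
which is the closed form with t = k+1.
By the principle of mathematical induction, the result holds for all t ≥ 1.

A(t) = (5t + 5)(t + 3)! - 30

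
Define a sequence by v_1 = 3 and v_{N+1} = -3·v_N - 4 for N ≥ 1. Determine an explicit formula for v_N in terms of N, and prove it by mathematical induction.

Computing the first terms: v_1 = 3, v_2 = -13, v_3 = 35. This suggests v_N = 4(-3)^(N - 1) - 1.
Base step (N = 1): the formula gives 3 = 3 = v_1.
Inductive step: assume the claim holds for N = r, so v_r = 4(-3)^(r - 1) - 1.
Then v_{r+1} = -3·v_r - 4 = -3·(4(-3)^(r - 1) - 1) - 4 = 4(-3)^r - 1 = 4(-3)^((r+1) - 1) - 1,
which is the claimed formula at N = r+1.
By the principle of mathematical induction, the result holds for all N ≥ 1.

v_N = 4(-3)^(N - 1) - 1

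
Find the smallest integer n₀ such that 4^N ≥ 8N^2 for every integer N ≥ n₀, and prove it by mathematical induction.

At N = 3: 64 < 72, so the inequality fails and n₀ ≥ 4. We prove 4^N ≥ 8N^2 for all N ≥ 4.
Base step (N = 4): 4^N = 256 and 8N^2 = 128, so 256 ≥ 128.
Suppose the result is true for N = r, so 4^r ≥ 8r^2.
Then 4^(r + 1) = 4·(4^r) ≥ 4·(8r^2).
Also, for r ≥ 4 we have 4·(8r^2) ≥ 8(r+1)^2, since 4 ≥ (1 + 1/r)^2 for all r ≥ 4.
Combining, 4^(r + 1) ≥ 8(r+1)^2.
By induction, the statement is established for all N ≥ 4.
Hence the smallest such n₀ is 4.

n₀ = 4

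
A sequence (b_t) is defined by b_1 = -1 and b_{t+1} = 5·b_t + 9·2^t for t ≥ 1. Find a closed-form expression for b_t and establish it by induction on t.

b_t = -3·2^t + 5^t

Computing the first terms: b_1 = -1, b_2 = 13, b_3 = 101. This suggests b_t = -3·2^t + 5^t.
Base case (t = 1): the formula gives -1 = -1 = b_1.
For the inductive step, assume it holds for an arbitrary i ≥ 1, so b_i = -3·2^i + 5^i.
Then b_{i+1} = 5·b_i + 9·2^i = 5·(-3·2^i + 5^i) + 9·2^i = -3·2^(i + 1) + 5^(i + 1),
which is the claimed formula at t = i+1.
Hence, by induction on t, the claim holds for every t ≥ 1.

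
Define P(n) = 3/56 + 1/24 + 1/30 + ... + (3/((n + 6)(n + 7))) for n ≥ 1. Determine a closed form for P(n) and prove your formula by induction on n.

We claim P(n) = 3n/(7(n + 7)) for all n ≥ 1.
Base case (n = 1): P(1) = 3/56, and the closed form gives 3/56. They agree.
Inductive step: suppose the statement holds for some r ≥ 1, so P(r) = 3r/(7(r + 7)).
Then P(r+1) = P(r) + (3/((r + 7)(r + 8))) = (3r/(7(r + 7))) + (3/((r + 7)(r + 8))).
Simplifying, P(r+1) = 3(r + 1)/(7(r + 8)) = 3(r+1)/(7((r+1) + 7)),
which is the closed form with n = r+1.
By induction, the statement is established for all n ≥ 1.

P(n) = 3n/(7(n + 7))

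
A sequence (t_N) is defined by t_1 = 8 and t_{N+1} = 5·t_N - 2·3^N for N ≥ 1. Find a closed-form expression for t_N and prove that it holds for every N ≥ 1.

Computing the first terms: t_1 = 8, t_2 = 34, t_3 = 152. This suggests t_N = 3^N + 5^N.
For the base case N = 1: the formula gives 8 = 8 = t_1.
Inductive step: suppose the statement holds for some i ≥ 1, so t_i = 3^i + 5^i.
Then t_{i+1} = 5·t_i - 2·3^i = 5·(3^i + 5^i) - 2·3^i = 3^(i + 1) + 5^(i + 1),
which is the claimed formula at N = i+1.
By induction, the statement is established for all N ≥ 1.

t_N = 3^N + 5^N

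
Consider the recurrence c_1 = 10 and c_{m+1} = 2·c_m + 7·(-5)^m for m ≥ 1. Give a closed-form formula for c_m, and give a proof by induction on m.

Computing the first terms: c_1 = 10, c_2 = -15, c_3 = 145. This suggests c_m = -(-5)^m + 5·2^(m - 1).
Base case (m = 1): the formula gives 10 = 10 = c_1.
For the inductive step, assume it holds for an arbitrary i ≥ 1, so c_i = -(-5)^i + 5·2^(i - 1).
Then c_{i+1} = 2·c_i + 7·(-5)^i = 2·(-(-5)^i + 5·2^(i - 1)) + 7·(-5)^i = -(-5)^(i + 1) + 5·2^i = -(-5)^(i+1) + 5·2^((i+1) - 1),
which is the claimed formula at m = i+1.
By induction, the statement is established for all m ≥ 1.

c_m = -(-5)^m + 5·2^(m - 1)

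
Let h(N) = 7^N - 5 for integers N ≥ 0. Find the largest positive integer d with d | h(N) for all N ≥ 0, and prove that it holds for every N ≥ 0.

Computing the first values: h(0) = -4 and h(1) = 2; gcd(-4, 2) = 2, so d ≤ 2.
We prove 2 | 7^N - 5 for all N ≥ 0 by induction on N.
Base case (N = 0): h(0) = -4 = 2·(-2), so 2 | h(0).
For the inductive step, assume it holds for an arbitrary r ≥ 0, i.e. 2 | h(r). Then
h(r+1) = 7^(r+1) - 5 = 7·(7^r - 5) + 30 = 7·h(r) + 30. The first term is divisible by 2 by the inductive hypothesis, and 30 is divisible by 2. Hence 2 | h(r+1).
By the principle of mathematical induction, the result holds for all N ≥ 0.
Therefore the largest such d is 2.

d = 2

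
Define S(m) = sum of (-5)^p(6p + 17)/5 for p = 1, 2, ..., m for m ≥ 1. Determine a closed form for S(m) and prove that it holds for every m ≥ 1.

We claim S(m) = (-5)^m(m + 3) - 3 for all m ≥ 1.
For the base case m = 1: S(1) = -23, and the closed form gives -23. They agree.
Inductive step: assume the claim holds for m = p, so S(p) = (-5)^p(p + 3) - 3.
Then S(p+1) = S(p) + ((-5)^p(-6p - 23)) = ((-5)^p(p + 3) - 3) + ((-5)^p(-6p - 23)).
Simplifying, S(p+1) = -5(-5)^p·p - 20(-5)^p - 3 = (-5)^(p+1)((p+1) + 3) - 3,
which is the closed form with m = p+1.
By induction, the statement is established for all m ≥ 1.

S(m) = (-5)^m(m + 3) - 3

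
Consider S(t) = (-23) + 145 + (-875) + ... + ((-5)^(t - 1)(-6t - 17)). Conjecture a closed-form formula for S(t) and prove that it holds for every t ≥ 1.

S(t) = (-5)^t(t + 3) - 3

We claim S(t) = (-5)^t(t + 3) - 3 for all t ≥ 1.
For the base case t = 1: S(1) = -23, and the closed form gives -23. They agree.
Inductive step: suppose the statement holds for some j ≥ 1, so S(j) = (-5)^j(j + 3) - 3.
Then S(j+1) = S(j) + ((-5)^j(-6j - 23)) = ((-5)^j(j + 3) - 3) + ((-5)^j(-6j - 23)).
Simplifying, S(j+1) = -5(-5)^j·j - 20(-5)^j - 3 = (-5)^(j+1)((j+1) + 3) - 3,
which is the closed form with t = j+1.
This completes the induction.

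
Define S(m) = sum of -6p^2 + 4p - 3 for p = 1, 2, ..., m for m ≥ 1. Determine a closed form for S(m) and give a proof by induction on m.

We claim S(m) = -m(2m^2 + m + 2) for all m ≥ 1.
For the base case m = 1: S(1) = -5, and the closed form gives -5. They agree.
For the inductive step, assume it holds for an arbitrary p ≥ 1, so S(p) = p(-2p^2 - p - 2).
Then S(p+1) = S(p) + (4p - 6(p + 1)^2 + 1) = (p(-2p^2 - p - 2)) + (4p - 6(p + 1)^2 + 1).
Simplifying, S(p+1) = -(p + 1)(2p^2 + 5p + 5) = -(p+1)(2(p+1)^2 + (p+1) + 2),
which is the closed form with m = p+1.
By the principle of mathematical induction, the result holds for all m ≥ 1.

S(m) = -m(2m^2 + m + 2)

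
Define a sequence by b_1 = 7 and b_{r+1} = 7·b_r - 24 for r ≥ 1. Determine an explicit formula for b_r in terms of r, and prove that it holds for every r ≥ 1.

Computing the first terms: b_1 = 7, b_2 = 25, b_3 = 151. This suggests b_r = 3·7^(r - 1) + 4.
Base case (r = 1): the formula gives 7 = 7 = b_1.
Suppose the result is true for r = j, so b_j = 3·7^(j - 1) + 4.
Then b_{j+1} = 7·b_j - 24 = 7·(3·7^(j - 1) + 4) - 24 = 3·7^j + 4 = 3·7^((j+1) - 1) + 4,
which is the claimed formula at r = j+1.
Hence, by induction on r, the claim holds for every r ≥ 1.

b_r = 3·7^(r - 1) + 4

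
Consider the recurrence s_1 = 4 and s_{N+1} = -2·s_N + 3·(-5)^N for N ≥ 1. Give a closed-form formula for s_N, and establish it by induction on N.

Computing the first terms: s_1 = 4, s_2 = -23, s_3 = 121. This suggests s_N = -(-2)^(N - 1) - (-5)^N.
Base case (N = 1): the formula gives 4 = 4 = s_1.
For the inductive step, assume it holds for an arbitrary r ≥ 1, so s_r = -(-2)^(r - 1) - (-5)^r.
Then s_{r+1} = -2·s_r + 3·(-5)^r = -2·(-(-2)^(r - 1) - (-5)^r) + 3·(-5)^r = -(-2)^r - (-5)^(r + 1) = -(-2)^((r+1) - 1) - (-5)^(r+1),
which is the claimed formula at N = r+1.
Hence, by induction on N, the claim holds for every N ≥ 1.

s_N = -(-2)^(N - 1) - (-5)^N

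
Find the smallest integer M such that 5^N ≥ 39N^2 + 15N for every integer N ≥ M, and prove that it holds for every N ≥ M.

M = 5

At N = 4: 625 < 684, so the inequality fails and M ≥ 5. We prove 5^N ≥ 39N^2 + 15N for all N ≥ 5.
For the base case N = 5: 5^N = 3125 and 39N^2 + 15N = 1050, so 3125 ≥ 1050.
Inductive step: suppose the statement holds for some p ≥ 5, so 5^p ≥ 39p^2 + 15p.
Then 5^(p + 1) = 5·(5^p) ≥ 5·(39p^2 + 15p).
Also, for p ≥ 5 we have 5·(39p^2 + 15p) ≥ 39(p+1)^2 + 15(p+1), since 5·(39p^2 + 15p) − (39(p+1)^2 + 15(p+1)) = 156p^2 - 18p - 54, which is nonnegative for all p ≥ 5.
Combining, 5^(p + 1) ≥ 39(p+1)^2 + 15(p+1).
By induction, the statement is established for all N ≥ 5.
Hence the smallest such M is 5.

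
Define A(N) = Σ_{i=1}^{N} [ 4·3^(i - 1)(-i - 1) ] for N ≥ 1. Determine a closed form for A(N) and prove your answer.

A(N) = -3^N(2N + 1) + 1

We claim A(N) = -3^N(2N + 1) + 1 for all N ≥ 1.
Base case (N = 1): A(1) = -8, and the closed form gives -8. They agree.
Inductive step: assume the claim holds for N = i, so A(i) = -3^i(2i + 1) + 1.
Then A(i+1) = A(i) + (4·3^i(-i - 2)) = (-3^i(2i + 1) + 1) + (4·3^i(-i - 2)).
Simplifying, A(i+1) = -6·3^i·i - 9·3^i + 1 = -3^(i+1)(2(i+1) + 1) + 1,
which is the closed form with N = i+1.
Hence, by induction on N, the claim holds for every N ≥ 1.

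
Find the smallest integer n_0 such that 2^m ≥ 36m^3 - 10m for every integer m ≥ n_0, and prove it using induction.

At m = 17: 131072 < 176698, so the inequality fails and n_0 ≥ 18. We prove 2^m ≥ 36m^3 - 10m for all m ≥ 18.
For the base case m = 18: 2^m = 262144 and 36m^3 - 10m = 209772, so 262144 ≥ 209772.
Suppose the result is true for m = j, so 2^j ≥ 36j^3 - 10j.
Then 2^(j + 1) = 2·(2^j) ≥ 2·(36j^3 - 10j).
Also, for j ≥ 18 we have 2·(36j^3 - 10j) ≥ 36(j+1)^3 - 10(j+1), since 2·(36j^3 - 10j) − (36(j+1)^3 - 10(j+1)) = 36j^3 - 108j^2 - 118j - 26, which is nonnegative for all j ≥ 18.
Combining, 2^(j + 1) ≥ 36(j+1)^3 - 10(j+1).
By induction, the statement is established for all m ≥ 18.
Hence the smallest such n_0 is 18.

n_0 = 18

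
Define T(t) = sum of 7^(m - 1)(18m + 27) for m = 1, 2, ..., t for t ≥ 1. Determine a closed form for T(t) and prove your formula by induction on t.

We claim T(t) = 7^t(3t + 4) - 4 for all t ≥ 1.
When t = 1: T(1) = 45, and the closed form gives 45. They agree.
Inductive step: assume the claim holds for t = m, so T(m) = 7^m(3m + 4) - 4.
Then T(m+1) = T(m) + (7^m(18m + 45)) = (7^m(3m + 4) - 4) + (7^m(18m + 45)).
Simplifying, T(m+1) = 21·7^m·m + 49·7^m - 4 = 7^(m+1)(3(m+1) + 4) - 4,
which is the closed form with t = m+1.
This completes the induction.

T(t) = 7^t(3t + 4) - 4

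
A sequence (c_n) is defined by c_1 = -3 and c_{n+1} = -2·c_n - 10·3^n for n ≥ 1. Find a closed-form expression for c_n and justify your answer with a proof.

c_n = 3(-2)^(n - 1) - 2·3^n

Computing the first terms: c_1 = -3, c_2 = -24, c_3 = -42. This suggests c_n = 3(-2)^(n - 1) - 2·3^n.
Base step (n = 1): the formula gives -3 = -3 = c_1.
Suppose the result is true for n = r, so c_r = 3(-2)^(r - 1) - 2·3^r.
Then c_{r+1} = -2·c_r - 10·3^r = -2·(3(-2)^(r - 1) - 2·3^r) - 10·3^r = 3(-2)^r - 2·3^(r + 1) = 3(-2)^((r+1) - 1) - 2·3^(r+1),
which is the claimed formula at n = r+1.
By the principle of mathematical induction, the result holds for all n ≥ 1.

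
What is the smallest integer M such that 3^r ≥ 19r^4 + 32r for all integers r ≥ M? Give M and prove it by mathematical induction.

At r = 11: 177147 < 278531, so the inequality fails and M ≥ 12. We prove 3^r ≥ 19r^4 + 32r for all r ≥ 12.
Base case (r = 12): 3^r = 531441 and 19r^4 + 32r = 394368, so 531441 ≥ 394368.
Inductive step: assume the claim holds for r = i, so 3^i ≥ 19i^4 + 32i.
Then 3^(i + 1) = 3·(3^i) ≥ 3·(19i^4 + 32i).
Also, for i ≥ 12 we have 3·(19i^4 + 32i) ≥ 19(i+1)^4 + 32(i+1), since 3·(19i^4 + 32i) − (19(i+1)^4 + 32(i+1)) = 38i^4 - 76i^3 - 114i^2 - 12i - 51, which is nonnegative for all i ≥ 12.
Combining, 3^(i + 1) ≥ 19(i+1)^4 + 32(i+1).
Hence, by induction on r, the claim holds for every r ≥ 12.
Hence the smallest such M is 12.

M = 12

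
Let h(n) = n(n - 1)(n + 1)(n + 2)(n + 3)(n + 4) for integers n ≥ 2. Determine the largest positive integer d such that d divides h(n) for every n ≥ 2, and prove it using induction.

Computing the first values: h(2) = 720 and h(3) = 5040; gcd(720, 5040) = 720, so d ≤ 720.
We prove 720 | n(n - 1)(n + 1)(n + 2)(n + 3)(n + 4) for all n ≥ 2 by induction on n.
For the base case n = 2: h(2) = 720 = 720·(1), so 720 | h(2).
Inductive step: assume the claim holds for n = p, i.e. 720 | h(p). Then
h(p+1) − h(p) = p·(p+1)·(p+2)·(p+3)·(p+4)·(p+5) − (p-1)·p·(p+1)·(p+2)·(p+3)·(p+4) = p·(p+1)·(p+2)·(p+3)·(p+4)·[(p+5) − (p-1)] = 6·p·(p+1)·(p+2)·(p+3)·(p+4). The product of 5 consecutive integers is divisible by (5)! = 120, so h(p+1) − h(p) is divisible by 6·120 = 720. By the inductive hypothesis 720 | h(p), hence 720 | h(p+1).
By the principle of mathematical induction, the result holds for all n ≥ 2.
Therefore the largest such d is 720.

d = 720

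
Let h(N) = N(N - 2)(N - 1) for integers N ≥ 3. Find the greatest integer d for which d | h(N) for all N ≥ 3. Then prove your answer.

Computing the first values: h(3) = 6 and h(4) = 24; gcd(6, 24) = 6, so d ≤ 6.
We prove 6 | N(N - 2)(N - 1) for all N ≥ 3 by induction on N.
When N = 3: h(3) = 6 = 6·(1), so 6 | h(3).
Inductive step: suppose the statement holds for some p ≥ 3, i.e. 6 | h(p). Then
h(p+1) − h(p) = (p-1)·p·(p+1) − (p-2)·(p-1)·p = (p-1)·p·[(p+1) − (p-2)] = 3·(p-1)·p. The product of 2 consecutive integers is divisible by (2)! = 2, so h(p+1) − h(p) is divisible by 3·2 = 6. By the inductive hypothesis 6 | h(p), hence 6 | h(p+1).
By the principle of mathematical induction, the result holds for all N ≥ 3.
Therefore the largest such d is 6.

d = 6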